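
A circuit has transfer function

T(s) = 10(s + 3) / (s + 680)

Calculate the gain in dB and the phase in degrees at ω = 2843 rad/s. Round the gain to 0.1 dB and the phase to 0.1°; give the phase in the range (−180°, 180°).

19.8 dB, 13.4°

At s = jω = j2843:
zero (s+3): 3 + j2843 → |·| = √(3²+2843²) = √8082658 ≈ 2843, ∠ = arctan(2843/3) ≈ 89.94°
pole (s+680): 680 + j2843 → |·| = √(680²+2843²) = √8545049 ≈ 2923.2, ∠ = arctan(2843/680) ≈ 76.55°
|T| = 10 · 2843 / 2923.2 ≈ 9.7256
Gain = 20 log₁₀(9.7256) ≈ 19.76 dB
∠T = 89.94° − 76.55° = 13.39°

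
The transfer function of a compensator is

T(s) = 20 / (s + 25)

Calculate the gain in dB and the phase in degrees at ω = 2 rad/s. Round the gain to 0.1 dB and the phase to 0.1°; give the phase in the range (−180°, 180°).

At s = jω = j2:
pole (s+25): 25 + j2 → |·| = √(25²+2²) = √629 ≈ 25.08, ∠ = arctan(2/25) ≈ 4.57°
|T| = 20 / 25.08 ≈ 0.79745
Gain = 20 log₁₀(0.79745) ≈ -1.97 dB
∠T = 0.00° − 4.57° = -4.57°

-2.0 dB, -4.6°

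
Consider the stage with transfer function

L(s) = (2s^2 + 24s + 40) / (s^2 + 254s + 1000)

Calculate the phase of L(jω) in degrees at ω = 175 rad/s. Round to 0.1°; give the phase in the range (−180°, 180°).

Substitute s = j175:
Numerator: 2(j175)^2 + 24(j175) + 40 = -61210 + j4200
Denominator: (j175)^2 + 254(j175) + 1000 = -29625 + j44450
|N| = √(61210² + 4200²) ≈ 61354, ∠N ≈ 176.07°
|D| = √(29625² + 44450²) ≈ 53418, ∠D ≈ 123.68°
∠L = 176.07° − 123.68° = 52.39°

52.4°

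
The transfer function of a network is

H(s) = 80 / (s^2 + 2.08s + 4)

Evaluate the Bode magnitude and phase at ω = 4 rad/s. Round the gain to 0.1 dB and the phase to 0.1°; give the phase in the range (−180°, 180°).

At s = jω = j4:
quadratic: (j4)² + 2.08·j4 + 4 = -12 + j8.32 → |·| ≈ 14.602, ∠ ≈ 145.27°
|H| = 80 / 14.602 ≈ 5.4787
Gain = 20 log₁₀(5.4787) ≈ 14.77 dB
∠H = 0.00° − 145.27° = -145.27°

14.8 dB, -145.3°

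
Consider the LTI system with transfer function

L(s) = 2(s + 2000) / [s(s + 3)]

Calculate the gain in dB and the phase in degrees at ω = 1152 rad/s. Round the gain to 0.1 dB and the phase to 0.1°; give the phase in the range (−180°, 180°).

-49.2 dB, -149.9°

At s = jω = j1152:
zero (s+2000): 2000 + j1152 → |·| = √(2000²+1152²) = √5327104 ≈ 2308.1, ∠ = arctan(1152/2000) ≈ 29.94°
pole (s+3): 3 + j1152 → |·| = √(3²+1152²) = √1327113 ≈ 1152, ∠ = arctan(1152/3) ≈ 89.85°
pole at origin: |s| = 1152, ∠ = 90.00° (in denominator)
|L| = 2 · 2308.1 / 1.3271e+06 ≈ 0.0034784
Gain = 20 log₁₀(0.0034784) ≈ -49.17 dB
∠L = 29.94° − 179.85° = -149.91°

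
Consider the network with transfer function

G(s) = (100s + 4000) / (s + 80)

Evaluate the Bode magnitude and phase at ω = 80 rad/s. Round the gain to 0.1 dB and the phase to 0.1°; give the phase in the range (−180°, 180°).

Substitute s = j80:
Numerator: 100(j80) + 4000 = 4000 + j8000
Denominator: (j80) + 80 = 80 + j80
|N| = √(4000² + 8000²) ≈ 8944.3, ∠N ≈ 63.43°
|D| = √(80² + 80²) ≈ 113.14, ∠D ≈ 45.00°
|G| = 8944.3 / 113.14 ≈ 79.055
Gain = 20 log₁₀(79.055) ≈ 37.96 dB
∠G = 63.43° − 45.00° = 18.43°

38.0 dB, 18.4°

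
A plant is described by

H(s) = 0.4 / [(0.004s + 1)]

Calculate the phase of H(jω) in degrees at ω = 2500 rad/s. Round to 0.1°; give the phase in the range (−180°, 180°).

At ω = 2500 rad/s:
pole (1 + j2500·0.004) = 1 + j10 → |·| ≈ 10.05, ∠ ≈ 84.29°
∠H = (0°) − (84.29°) = -84.29°

-84.3°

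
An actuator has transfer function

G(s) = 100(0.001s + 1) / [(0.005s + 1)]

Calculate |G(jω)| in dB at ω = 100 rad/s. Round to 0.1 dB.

At ω = 100 rad/s:
zero (1 + j100·0.001) = 1 + j0.1 → |·| ≈ 1.005, ∠ ≈ 5.71°
pole (1 + j100·0.005) = 1 + j0.5 → |·| ≈ 1.118, ∠ ≈ 26.57°
|G| = 100 · 1.005 / (1.118) ≈ 89.893
Gain = 20 log₁₀(89.893) ≈ 39.07 dB

39.1 dB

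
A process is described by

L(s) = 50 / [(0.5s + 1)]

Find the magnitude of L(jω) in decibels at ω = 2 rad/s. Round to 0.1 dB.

At ω = 2 rad/s:
pole (1 + j2·0.5) = 1 + j1 → |·| ≈ 1.4142, ∠ ≈ 45.00°
|L| = 50 · 1 / (1.4142) ≈ 35.356
Gain = 20 log₁₀(35.356) ≈ 30.97 dB

31.0 dB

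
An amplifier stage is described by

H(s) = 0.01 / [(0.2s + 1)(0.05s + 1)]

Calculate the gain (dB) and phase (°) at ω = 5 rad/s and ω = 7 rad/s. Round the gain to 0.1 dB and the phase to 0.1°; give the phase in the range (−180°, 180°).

At ω = 5 rad/s:
pole (1 + j5·0.2) = 1 + j1 → |·| ≈ 1.4142, ∠ ≈ 45.00°
pole (1 + j5·0.05) = 1 + j0.25 → |·| ≈ 1.0308, ∠ ≈ 14.04°
|H| = 0.01 · 1 / (1.4142 · 1.0308) ≈ 0.0068599
Gain = 20 log₁₀(0.0068599) ≈ -43.27 dB
∠H = (0°) − (45.00° + 14.04°) = -59.04°

At ω = 7 rad/s:
pole (1 + j7·0.2) = 1 + j1.4 → |·| ≈ 1.7205, ∠ ≈ 54.46°
pole (1 + j7·0.05) = 1 + j0.35 → |·| ≈ 1.0595, ∠ ≈ 19.29°
|H| = 0.01 · 1 / (1.7205 · 1.0595) ≈ 0.0054859
Gain = 20 log₁₀(0.0054859) ≈ -45.22 dB
∠H = (0°) − (54.46° + 19.29°) = -73.75°

ω = 5: -43.3 dB, -59.0°; ω = 7: -45.2 dB, -73.8°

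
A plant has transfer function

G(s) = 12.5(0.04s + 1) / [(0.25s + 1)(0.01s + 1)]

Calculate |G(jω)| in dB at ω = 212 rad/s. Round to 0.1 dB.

-1.3 dB

At ω = 212 rad/s:
zero (1 + j212·0.04) = 1 + j8.48 → |·| ≈ 8.5388, ∠ ≈ 83.27°
pole (1 + j212·0.25) = 1 + j53 → |·| ≈ 53.009, ∠ ≈ 88.92°
pole (1 + j212·0.01) = 1 + j2.12 → |·| ≈ 2.344, ∠ ≈ 64.75°
|G| = 12.5 · 8.5388 / (53.009 · 2.344) ≈ 0.85901
Gain = 20 log₁₀(0.85901) ≈ -1.32 dB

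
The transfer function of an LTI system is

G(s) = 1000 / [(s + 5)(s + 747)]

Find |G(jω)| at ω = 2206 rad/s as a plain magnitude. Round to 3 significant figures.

0.000195

At s = jω = j2206:
pole (s+5): 5 + j2206 → |·| = √(5²+2206²) = √4866461 ≈ 2206, ∠ = arctan(2206/5) ≈ 89.87°
pole (s+747): 747 + j2206 → |·| = √(747²+2206²) = √5424445 ≈ 2329, ∠ = arctan(2206/747) ≈ 71.29°
|G| = 1000 / 5.1378e+06 ≈ 0.00019464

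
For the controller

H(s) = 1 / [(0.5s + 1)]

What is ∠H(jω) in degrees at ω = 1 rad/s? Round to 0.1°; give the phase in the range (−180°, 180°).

-26.6°

At ω = 1 rad/s:
pole (1 + j1·0.5) = 1 + j0.5 → |·| ≈ 1.118, ∠ ≈ 26.57°
∠H = (0°) − (26.57°) = -26.57°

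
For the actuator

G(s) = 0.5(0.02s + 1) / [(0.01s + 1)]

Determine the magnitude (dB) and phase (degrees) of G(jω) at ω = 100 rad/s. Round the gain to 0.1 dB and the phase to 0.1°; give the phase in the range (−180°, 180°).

-2.0 dB, 18.4°

At ω = 100 rad/s:
zero (1 + j100·0.02) = 1 + j2 → |·| ≈ 2.2361, ∠ ≈ 63.43°
pole (1 + j100·0.01) = 1 + j1 → |·| ≈ 1.4142, ∠ ≈ 45.00°
|G| = 0.5 · 2.2361 / (1.4142) ≈ 0.79059
Gain = 20 log₁₀(0.79059) ≈ -2.04 dB
∠G = (63.43°) − (45.00°) = 18.43°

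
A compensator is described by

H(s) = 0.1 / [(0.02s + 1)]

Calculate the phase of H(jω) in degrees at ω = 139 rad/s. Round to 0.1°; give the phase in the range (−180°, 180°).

At ω = 139 rad/s:
pole (1 + j139·0.02) = 1 + j2.78 → |·| ≈ 2.9544, ∠ ≈ 70.22°
∠H = (0°) − (70.22°) = -70.22°

-70.2°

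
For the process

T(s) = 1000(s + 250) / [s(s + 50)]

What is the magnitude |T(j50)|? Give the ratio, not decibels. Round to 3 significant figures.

At s = jω = j50:
zero (s+250): 250 + j50 → |·| = √(250²+50²) = √65000 ≈ 254.95, ∠ = arctan(50/250) ≈ 11.31°
pole (s+50): 50 + j50 → |·| = √(50²+50²) = √5000 ≈ 70.711, ∠ = arctan(50/50) ≈ 45.00°
pole at origin: |s| = 50, ∠ = 90.00° (in denominator)
|T| = 1000 · 254.95 / 3535.5 ≈ 72.111

72.1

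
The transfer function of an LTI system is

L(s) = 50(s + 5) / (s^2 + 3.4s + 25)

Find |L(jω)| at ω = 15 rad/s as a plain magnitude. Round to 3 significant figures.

3.83

At s = jω = j15:
zero (s+5): 5 + j15 → |·| = √(5²+15²) = √250 ≈ 15.811, ∠ = arctan(15/5) ≈ 71.57°
quadratic: (j15)² + 3.4·j15 + 25 = -200 + j51 → |·| ≈ 206.4, ∠ ≈ 165.69°
|L| = 50 · 15.811 / 206.4 ≈ 3.8302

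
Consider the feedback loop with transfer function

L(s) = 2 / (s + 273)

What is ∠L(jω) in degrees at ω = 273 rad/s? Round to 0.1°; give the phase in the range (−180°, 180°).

At s = jω = j273:
pole (s+273): 273 + j273 → |·| = √(273²+273²) = √149058 ≈ 386.08, ∠ = arctan(273/273) ≈ 45.00°
∠L = 0.00° − 45.00° = -45.00°

-45.0°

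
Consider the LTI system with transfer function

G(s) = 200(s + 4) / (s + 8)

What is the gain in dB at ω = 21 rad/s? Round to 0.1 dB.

45.6 dB

At s = jω = j21:
zero (s+4): 4 + j21 → |·| = √(4²+21²) = √457 ≈ 21.378, ∠ = arctan(21/4) ≈ 79.22°
pole (s+8): 8 + j21 → |·| = √(8²+21²) = √505 ≈ 22.472, ∠ = arctan(21/8) ≈ 69.15°
|G| = 200 · 21.378 / 22.472 ≈ 190.26
Gain = 20 log₁₀(190.26) ≈ 45.59 dB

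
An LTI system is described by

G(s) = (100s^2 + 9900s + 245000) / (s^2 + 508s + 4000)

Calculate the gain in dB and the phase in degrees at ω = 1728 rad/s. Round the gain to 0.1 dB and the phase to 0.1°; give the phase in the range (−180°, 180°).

39.7 dB, 13.1°

Substitute s = j1728:
Numerator: 100(j1728)^2 + 9900(j1728) + 245000 = -298353400 + j17107200
Denominator: (j1728)^2 + 508(j1728) + 4000 = -2981984 + j877824
|N| = √(298353400² + 17107200²) ≈ 2.9884e+08, ∠N ≈ 176.72°
|D| = √(2981984² + 877824²) ≈ 3.1085e+06, ∠D ≈ 163.60°
|G| = 2.9884e+08 / 3.1085e+06 ≈ 96.136
Gain = 20 log₁₀(96.136) ≈ 39.66 dB
∠G = 176.72° − 163.60° = 13.12°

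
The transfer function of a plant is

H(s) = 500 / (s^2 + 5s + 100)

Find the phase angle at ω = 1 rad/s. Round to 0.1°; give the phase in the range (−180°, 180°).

-2.9°

At s = jω = j1:
quadratic: (j1)² + 5·j1 + 100 = 99 + j5 → |·| ≈ 99.126, ∠ ≈ 2.89°
∠H = 0.00° − 2.89° = -2.89°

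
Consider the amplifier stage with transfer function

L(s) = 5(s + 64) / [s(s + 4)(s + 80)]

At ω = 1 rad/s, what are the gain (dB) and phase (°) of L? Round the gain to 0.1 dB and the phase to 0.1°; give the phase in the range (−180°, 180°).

At s = jω = j1:
zero (s+64): 64 + j1 → |·| = √(64²+1²) = √4097 ≈ 64.008, ∠ = arctan(1/64) ≈ 0.90°
pole (s+4): 4 + j1 → |·| = √(4²+1²) = √17 ≈ 4.1231, ∠ = arctan(1/4) ≈ 14.04°
pole (s+80): 80 + j1 → |·| = √(80²+1²) = √6401 ≈ 80.006, ∠ = arctan(1/80) ≈ 0.72°
pole at origin: |s| = 1, ∠ = 90.00° (in denominator)
|L| = 5 · 64.008 / 329.87 ≈ 0.9702
Gain = 20 log₁₀(0.9702) ≈ -0.26 dB
∠L = 0.90° − 104.76° = -103.86°

-0.3 dB, -103.9°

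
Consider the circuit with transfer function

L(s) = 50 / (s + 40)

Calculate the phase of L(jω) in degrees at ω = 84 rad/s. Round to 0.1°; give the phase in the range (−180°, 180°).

-64.5°

Substitute s = j84:
Numerator: 50 = 50 + j0
Denominator: (j84) + 40 = 40 + j84
|N| = √(50² + 0²) ≈ 50, ∠N ≈ 0.00°
|D| = √(40² + 84²) ≈ 93.038, ∠D ≈ 64.54°
∠L = 0.00° − 64.54° = -64.54°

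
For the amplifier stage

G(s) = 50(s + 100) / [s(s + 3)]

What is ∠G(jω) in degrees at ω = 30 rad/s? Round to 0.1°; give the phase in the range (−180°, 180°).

At s = jω = j30:
zero (s+100): 100 + j30 → |·| = √(100²+30²) = √10900 ≈ 104.4, ∠ = arctan(30/100) ≈ 16.70°
pole (s+3): 3 + j30 → |·| = √(3²+30²) = √909 ≈ 30.15, ∠ = arctan(30/3) ≈ 84.29°
pole at origin: |s| = 30, ∠ = 90.00° (in denominator)
∠G = 16.70° − 174.29° = -157.59°

-157.6°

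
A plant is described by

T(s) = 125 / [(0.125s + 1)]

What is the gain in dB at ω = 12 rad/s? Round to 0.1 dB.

36.8 dB

At ω = 12 rad/s:
pole (1 + j12·0.125) = 1 + j1.5 → |·| ≈ 1.8028, ∠ ≈ 56.31°
|T| = 125 · 1 / (1.8028) ≈ 69.337
Gain = 20 log₁₀(69.337) ≈ 36.82 dB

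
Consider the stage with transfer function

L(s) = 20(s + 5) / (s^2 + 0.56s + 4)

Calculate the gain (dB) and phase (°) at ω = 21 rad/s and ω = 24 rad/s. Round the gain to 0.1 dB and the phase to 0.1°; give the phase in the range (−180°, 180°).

ω = 21: -0.1 dB, -101.9°; ω = 24: -1.3 dB, -100.4°

At s = jω = j21:
zero (s+5): 5 + j21 → |·| = √(5²+21²) = √466 ≈ 21.587, ∠ = arctan(21/5) ≈ 76.61°
quadratic: (j21)² + 0.56·j21 + 4 = -437 + j11.76 → |·| ≈ 437.16, ∠ ≈ 178.46°
|L| = 20 · 21.587 / 437.16 ≈ 0.9876
Gain = 20 log₁₀(0.9876) ≈ -0.11 dB
∠L = 76.61° − 178.46° = -101.85°

At s = jω = j24:
zero (s+5): 5 + j24 → |·| = √(5²+24²) = √601 ≈ 24.515, ∠ = arctan(24/5) ≈ 78.23°
quadratic: (j24)² + 0.56·j24 + 4 = -572 + j13.44 → |·| ≈ 572.16, ∠ ≈ 178.65°
|L| = 20 · 24.515 / 572.16 ≈ 0.85693
Gain = 20 log₁₀(0.85693) ≈ -1.34 dB
∠L = 78.23° − 178.65° = -100.42°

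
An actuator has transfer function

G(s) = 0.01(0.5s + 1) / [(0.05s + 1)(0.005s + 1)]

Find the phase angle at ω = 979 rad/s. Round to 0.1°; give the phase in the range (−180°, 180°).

At ω = 979 rad/s:
zero (1 + j979·0.5) = 1 + j489.5 → |·| ≈ 489.5, ∠ ≈ 89.88°
pole (1 + j979·0.05) = 1 + j48.95 → |·| ≈ 48.96, ∠ ≈ 88.83°
pole (1 + j979·0.005) = 1 + j4.895 → |·| ≈ 4.9961, ∠ ≈ 78.45°
∠G = (89.88°) − (88.83° + 78.45°) = -77.40°

-77.4°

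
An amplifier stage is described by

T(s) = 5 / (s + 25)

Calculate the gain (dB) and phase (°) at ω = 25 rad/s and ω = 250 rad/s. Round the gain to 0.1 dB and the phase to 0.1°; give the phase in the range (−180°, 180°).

ω = 25: -17.0 dB, -45.0°; ω = 250: -34.0 dB, -84.3°

Substitute s = j25:
Numerator: 5 = 5 + j0
Denominator: (j25) + 25 = 25 + j25
|N| = √(5² + 0²) ≈ 5, ∠N ≈ 0.00°
|D| = √(25² + 25²) ≈ 35.355, ∠D ≈ 45.00°
|T| = 5 / 35.355 ≈ 0.14142
Gain = 20 log₁₀(0.14142) ≈ -16.99 dB
∠T = 0.00° − 45.00° = -45.00°

Substitute s = j250:
Numerator: 5 = 5 + j0
Denominator: (j250) + 25 = 25 + j250
|N| = √(5² + 0²) ≈ 5, ∠N ≈ 0.00°
|D| = √(25² + 250²) ≈ 251.25, ∠D ≈ 84.29°
|T| = 5 / 251.25 ≈ 0.0199
Gain = 20 log₁₀(0.0199) ≈ -34.02 dB
∠T = 0.00° − 84.29° = -84.29°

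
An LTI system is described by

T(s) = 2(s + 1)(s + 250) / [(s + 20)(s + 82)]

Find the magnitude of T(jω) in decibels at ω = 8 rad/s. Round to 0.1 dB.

At s = jω = j8:
zero (s+1): 1 + j8 → |·| = √(1²+8²) = √65 ≈ 8.0623, ∠ = arctan(8/1) ≈ 82.87°
zero (s+250): 250 + j8 → |·| = √(250²+8²) = √62564 ≈ 250.13, ∠ = arctan(8/250) ≈ 1.83°
pole (s+20): 20 + j8 → |·| = √(20²+8²) = √464 ≈ 21.541, ∠ = arctan(8/20) ≈ 21.80°
pole (s+82): 82 + j8 → |·| = √(82²+8²) = √6788 ≈ 82.389, ∠ = arctan(8/82) ≈ 5.57°
|T| = 2 · 2016.6 / 1774.7 ≈ 2.2726
Gain = 20 log₁₀(2.2726) ≈ 7.13 dB

7.1 dB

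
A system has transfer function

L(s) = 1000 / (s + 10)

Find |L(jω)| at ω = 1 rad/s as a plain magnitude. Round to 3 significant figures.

At s = jω = j1:
pole (s+10): 10 + j1 → |·| = √(10²+1²) = √101 ≈ 10.05, ∠ = arctan(1/10) ≈ 5.71°
|L| = 1000 / 10.05 ≈ 99.502

99.5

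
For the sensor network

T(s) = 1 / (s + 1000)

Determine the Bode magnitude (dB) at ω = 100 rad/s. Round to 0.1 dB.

Substitute s = j100:
Numerator: 1 = 1 + j0
Denominator: (j100) + 1000 = 1000 + j100
|N| = √(1² + 0²) ≈ 1, ∠N ≈ 0.00°
|D| = √(1000² + 100²) ≈ 1005, ∠D ≈ 5.71°
|T| = 1 / 1005 ≈ 0.00099502
Gain = 20 log₁₀(0.00099502) ≈ -60.04 dB

-60.0 dB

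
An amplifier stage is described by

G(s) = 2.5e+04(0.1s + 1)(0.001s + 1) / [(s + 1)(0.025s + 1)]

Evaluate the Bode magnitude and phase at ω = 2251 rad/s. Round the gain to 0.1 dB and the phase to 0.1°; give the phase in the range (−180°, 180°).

40.8 dB, -23.2°

At ω = 2251 rad/s:
zero (1 + j2251·0.1) = 1 + j225.1 → |·| ≈ 225.1, ∠ ≈ 89.75°
zero (1 + j2251·0.001) = 1 + j2.251 → |·| ≈ 2.4631, ∠ ≈ 66.05°
pole (1 + j2251·1) = 1 + j2251 → |·| ≈ 2251, ∠ ≈ 89.97°
pole (1 + j2251·0.025) = 1 + j56.275 → |·| ≈ 56.284, ∠ ≈ 88.98°
|G| = 2.5e+04 · 225.1 · 2.4631 / (2251 · 56.284) ≈ 109.4
Gain = 20 log₁₀(109.4) ≈ 40.78 dB
∠G = (89.75° + 66.05°) − (89.97° + 88.98°) = -23.15°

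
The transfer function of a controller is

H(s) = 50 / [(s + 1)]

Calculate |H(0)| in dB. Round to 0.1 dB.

34.0 dB

H(0) = 50 · 1 / 1 = 50
20 log₁₀(50) ≈ 33.98 dB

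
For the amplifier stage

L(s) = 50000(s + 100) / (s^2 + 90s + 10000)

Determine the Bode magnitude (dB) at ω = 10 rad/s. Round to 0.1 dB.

54.1 dB

At s = jω = j10:
zero (s+100): 100 + j10 → |·| = √(100²+10²) = √10100 ≈ 100.5, ∠ = arctan(10/100) ≈ 5.71°
quadratic: (j10)² + 90·j10 + 10000 = 9900 + j900 → |·| ≈ 9940.8, ∠ ≈ 5.19°
|L| = 50000 · 100.5 / 9940.8 ≈ 505.49
Gain = 20 log₁₀(505.49) ≈ 54.07 dB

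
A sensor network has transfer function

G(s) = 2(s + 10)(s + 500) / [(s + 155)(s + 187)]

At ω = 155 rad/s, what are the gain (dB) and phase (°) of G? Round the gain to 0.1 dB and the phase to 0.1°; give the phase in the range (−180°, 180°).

9.7 dB, 18.9°

At s = jω = j155:
zero (s+10): 10 + j155 → |·| = √(10²+155²) = √24125 ≈ 155.32, ∠ = arctan(155/10) ≈ 86.31°
zero (s+500): 500 + j155 → |·| = √(500²+155²) = √274025 ≈ 523.47, ∠ = arctan(155/500) ≈ 17.22°
pole (s+155): 155 + j155 → |·| = √(155²+155²) = √48050 ≈ 219.2, ∠ = arctan(155/155) ≈ 45.00°
pole (s+187): 187 + j155 → |·| = √(187²+155²) = √58994 ≈ 242.89, ∠ = arctan(155/187) ≈ 39.65°
|G| = 2 · 81305 / 53241 ≈ 3.0542
Gain = 20 log₁₀(3.0542) ≈ 9.70 dB
∠G = 103.53° − 84.65° = 18.88°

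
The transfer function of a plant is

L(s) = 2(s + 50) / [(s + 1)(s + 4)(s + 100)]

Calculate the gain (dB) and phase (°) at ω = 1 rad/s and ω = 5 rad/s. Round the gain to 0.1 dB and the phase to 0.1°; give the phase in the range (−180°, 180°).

ω = 1: -15.3 dB, -58.5°; ω = 5: -30.2 dB, -127.2°

At s = jω = j1:
zero (s+50): 50 + j1 → |·| = √(50²+1²) = √2501 ≈ 50.01, ∠ = arctan(1/50) ≈ 1.15°
pole (s+1): 1 + j1 → |·| = √(1²+1²) = √2 ≈ 1.4142, ∠ = arctan(1/1) ≈ 45.00°
pole (s+4): 4 + j1 → |·| = √(4²+1²) = √17 ≈ 4.1231, ∠ = arctan(1/4) ≈ 14.04°
pole (s+100): 100 + j1 → |·| = √(100²+1²) = √10001 ≈ 100, ∠ = arctan(1/100) ≈ 0.57°
|L| = 2 · 50.01 / 583.09 ≈ 0.17153
Gain = 20 log₁₀(0.17153) ≈ -15.31 dB
∠L = 1.15° − 59.61° = -58.46°

At s = jω = j5:
zero (s+50): 50 + j5 → |·| = √(50²+5²) = √2525 ≈ 50.249, ∠ = arctan(5/50) ≈ 5.71°
pole (s+1): 1 + j5 → |·| = √(1²+5²) = √26 ≈ 5.099, ∠ = arctan(5/1) ≈ 78.69°
pole (s+4): 4 + j5 → |·| = √(4²+5²) = √41 ≈ 6.4031, ∠ = arctan(5/4) ≈ 51.34°
pole (s+100): 100 + j5 → |·| = √(100²+5²) = √10025 ≈ 100.12, ∠ = arctan(5/100) ≈ 2.86°
|L| = 2 · 50.249 / 3268.9 ≈ 0.030744
Gain = 20 log₁₀(0.030744) ≈ -30.24 dB
∠L = 5.71° − 132.89° = -127.18°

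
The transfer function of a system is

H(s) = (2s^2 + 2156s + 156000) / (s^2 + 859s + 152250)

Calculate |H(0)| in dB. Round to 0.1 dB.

0.2 dB

H(0) = 156000 / 152250 ≈ 1.0246
20 log₁₀(1.0246) ≈ 0.21 dB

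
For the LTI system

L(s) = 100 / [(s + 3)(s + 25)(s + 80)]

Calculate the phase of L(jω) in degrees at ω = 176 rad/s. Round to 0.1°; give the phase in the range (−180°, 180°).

At s = jω = j176:
pole (s+3): 3 + j176 → |·| = √(3²+176²) = √30985 ≈ 176.03, ∠ = arctan(176/3) ≈ 89.02°
pole (s+25): 25 + j176 → |·| = √(25²+176²) = √31601 ≈ 177.77, ∠ = arctan(176/25) ≈ 81.92°
pole (s+80): 80 + j176 → |·| = √(80²+176²) = √37376 ≈ 193.33, ∠ = arctan(176/80) ≈ 65.56°
∠L = 0.00° − 236.50° = -236.50° ≡ 123.50° (principal value)

123.5°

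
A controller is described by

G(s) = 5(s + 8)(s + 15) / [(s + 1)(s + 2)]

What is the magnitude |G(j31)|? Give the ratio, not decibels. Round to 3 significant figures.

5.72

At s = jω = j31:
zero (s+8): 8 + j31 → |·| = √(8²+31²) = √1025 ≈ 32.016, ∠ = arctan(31/8) ≈ 75.53°
zero (s+15): 15 + j31 → |·| = √(15²+31²) = √1186 ≈ 34.438, ∠ = arctan(31/15) ≈ 64.18°
pole (s+1): 1 + j31 → |·| = √(1²+31²) = √962 ≈ 31.016, ∠ = arctan(31/1) ≈ 88.15°
pole (s+2): 2 + j31 → |·| = √(2²+31²) = √965 ≈ 31.064, ∠ = arctan(31/2) ≈ 86.31°
|G| = 5 · 1102.6 / 963.48 ≈ 5.722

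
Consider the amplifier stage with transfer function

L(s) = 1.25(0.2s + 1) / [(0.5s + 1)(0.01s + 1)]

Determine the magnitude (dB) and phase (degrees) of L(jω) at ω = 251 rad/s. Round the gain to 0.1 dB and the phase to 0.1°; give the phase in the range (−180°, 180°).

-14.7 dB, -69.0°

At ω = 251 rad/s:
zero (1 + j251·0.2) = 1 + j50.2 → |·| ≈ 50.21, ∠ ≈ 88.86°
pole (1 + j251·0.5) = 1 + j125.5 → |·| ≈ 125.5, ∠ ≈ 89.54°
pole (1 + j251·0.01) = 1 + j2.51 → |·| ≈ 2.7019, ∠ ≈ 68.28°
|L| = 1.25 · 50.21 / (125.5 · 2.7019) ≈ 0.18509
Gain = 20 log₁₀(0.18509) ≈ -14.65 dB
∠L = (88.86°) − (89.54° + 68.28°) = -68.96°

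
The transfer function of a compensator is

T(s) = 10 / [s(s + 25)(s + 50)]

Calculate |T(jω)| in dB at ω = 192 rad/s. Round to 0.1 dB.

-117.4 dB

At s = jω = j192:
pole (s+25): 25 + j192 → |·| = √(25²+192²) = √37489 ≈ 193.62, ∠ = arctan(192/25) ≈ 82.58°
pole (s+50): 50 + j192 → |·| = √(50²+192²) = √39364 ≈ 198.4, ∠ = arctan(192/50) ≈ 75.40°
pole at origin: |s| = 192, ∠ = 90.00° (in denominator)
|T| = 10 / 7.3755e+06 ≈ 1.3558e-06
Gain = 20 log₁₀(1.3558e-06) ≈ -117.36 dB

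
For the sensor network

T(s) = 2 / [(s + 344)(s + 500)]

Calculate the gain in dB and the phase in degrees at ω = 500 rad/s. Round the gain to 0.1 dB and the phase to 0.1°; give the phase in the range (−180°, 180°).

At s = jω = j500:
pole (s+344): 344 + j500 → |·| = √(344²+500²) = √368336 ≈ 606.91, ∠ = arctan(500/344) ≈ 55.47°
pole (s+500): 500 + j500 → |·| = √(500²+500²) = √500000 ≈ 707.11, ∠ = arctan(500/500) ≈ 45.00°
|T| = 2 / 4.2915e+05 ≈ 4.6604e-06
Gain = 20 log₁₀(4.6604e-06) ≈ -106.63 dB
∠T = 0.00° − 100.47° = -100.47°

-106.6 dB, -100.5°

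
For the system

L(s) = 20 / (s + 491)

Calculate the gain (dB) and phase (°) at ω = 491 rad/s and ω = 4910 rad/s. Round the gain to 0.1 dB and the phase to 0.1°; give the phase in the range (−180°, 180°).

ω = 491: -30.8 dB, -45.0°; ω = 4910: -47.8 dB, -84.3°

At s = jω = j491:
pole (s+491): 491 + j491 → |·| = √(491²+491²) = √482162 ≈ 694.38, ∠ = arctan(491/491) ≈ 45.00°
|L| = 20 / 694.38 ≈ 0.028803
Gain = 20 log₁₀(0.028803) ≈ -30.81 dB
∠L = 0.00° − 45.00° = -45.00°

At s = jω = j4910:
pole (s+491): 491 + j4910 → |·| = √(491²+4910²) = √24349181 ≈ 4934.5, ∠ = arctan(4910/491) ≈ 84.29°
|L| = 20 / 4934.5 ≈ 0.0040531
Gain = 20 log₁₀(0.0040531) ≈ -47.84 dB
∠L = 0.00° − 84.29° = -84.29°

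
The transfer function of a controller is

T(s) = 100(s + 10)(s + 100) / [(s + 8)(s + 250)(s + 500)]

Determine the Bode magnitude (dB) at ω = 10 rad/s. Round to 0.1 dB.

At s = jω = j10:
zero (s+10): 10 + j10 → |·| = √(10²+10²) = √200 ≈ 14.142, ∠ = arctan(10/10) ≈ 45.00°
zero (s+100): 100 + j10 → |·| = √(100²+10²) = √10100 ≈ 100.5, ∠ = arctan(10/100) ≈ 5.71°
pole (s+8): 8 + j10 → |·| = √(8²+10²) = √164 ≈ 12.806, ∠ = arctan(10/8) ≈ 51.34°
pole (s+250): 250 + j10 → |·| = √(250²+10²) = √62600 ≈ 250.2, ∠ = arctan(10/250) ≈ 2.29°
pole (s+500): 500 + j10 → |·| = √(500²+10²) = √250100 ≈ 500.1, ∠ = arctan(10/500) ≈ 1.15°
|T| = 100 · 1421.3 / 1.6024e+06 ≈ 0.088698
Gain = 20 log₁₀(0.088698) ≈ -21.04 dB

-21.0 dB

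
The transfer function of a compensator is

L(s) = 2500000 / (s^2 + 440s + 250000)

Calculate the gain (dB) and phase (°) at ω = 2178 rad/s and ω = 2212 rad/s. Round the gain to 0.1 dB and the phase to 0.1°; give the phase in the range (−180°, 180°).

ω = 2178: -5.3 dB, -168.0°; ω = 2212: -5.6 dB, -168.2°

At s = jω = j2178:
quadratic: (j2178)² + 440·j2178 + 250000 = -4493684 + j958320 → |·| ≈ 4.5947e+06, ∠ ≈ 167.96°
|L| = 2500000 / 4.5947e+06 ≈ 0.54411
Gain = 20 log₁₀(0.54411) ≈ -5.29 dB
∠L = 0.00° − 167.96° = -167.96°

At s = jω = j2212:
quadratic: (j2212)² + 440·j2212 + 250000 = -4642944 + j973280 → |·| ≈ 4.7439e+06, ∠ ≈ 168.16°
|L| = 2500000 / 4.7439e+06 ≈ 0.52699
Gain = 20 log₁₀(0.52699) ≈ -5.56 dB
∠L = 0.00° − 168.16° = -168.16°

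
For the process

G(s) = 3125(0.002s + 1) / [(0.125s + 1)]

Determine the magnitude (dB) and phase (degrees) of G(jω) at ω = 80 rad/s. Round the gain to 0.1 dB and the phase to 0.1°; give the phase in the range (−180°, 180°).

At ω = 80 rad/s:
zero (1 + j80·0.002) = 1 + j0.16 → |·| ≈ 1.0127, ∠ ≈ 9.09°
pole (1 + j80·0.125) = 1 + j10 → |·| ≈ 10.05, ∠ ≈ 84.29°
|G| = 3125 · 1.0127 / (10.05) ≈ 314.89
Gain = 20 log₁₀(314.89) ≈ 49.96 dB
∠G = (9.09°) − (84.29°) = -75.20°

50.0 dB, -75.2°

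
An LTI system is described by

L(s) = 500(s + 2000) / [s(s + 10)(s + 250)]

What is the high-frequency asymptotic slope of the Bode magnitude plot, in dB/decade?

Each pole contributes −20 dB/decade at high frequency; each zero contributes +20 dB/decade.
Net: 1 zero(s) − 3 pole(s) → -40 dB/decade.

-40 dB/decade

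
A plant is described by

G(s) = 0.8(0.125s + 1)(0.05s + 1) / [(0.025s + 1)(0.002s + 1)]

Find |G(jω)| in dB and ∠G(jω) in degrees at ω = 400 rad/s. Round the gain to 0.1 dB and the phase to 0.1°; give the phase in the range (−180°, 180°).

35.9 dB, 53.0°

At ω = 400 rad/s:
zero (1 + j400·0.125) = 1 + j50 → |·| ≈ 50.01, ∠ ≈ 88.85°
zero (1 + j400·0.05) = 1 + j20 → |·| ≈ 20.025, ∠ ≈ 87.14°
pole (1 + j400·0.025) = 1 + j10 → |·| ≈ 10.05, ∠ ≈ 84.29°
pole (1 + j400·0.002) = 1 + j0.8 → |·| ≈ 1.2806, ∠ ≈ 38.66°
|G| = 0.8 · 50.01 · 20.025 / (10.05 · 1.2806) ≈ 62.25
Gain = 20 log₁₀(62.25) ≈ 35.88 dB
∠G = (88.85° + 87.14°) − (84.29° + 38.66°) = 53.04°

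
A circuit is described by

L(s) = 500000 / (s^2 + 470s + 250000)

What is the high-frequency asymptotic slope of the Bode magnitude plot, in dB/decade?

Each pole contributes −20 dB/decade at high frequency; each zero contributes +20 dB/decade.
Net: 0 zero(s) − 2 pole(s) → -40 dB/decade.

-40 dB/decade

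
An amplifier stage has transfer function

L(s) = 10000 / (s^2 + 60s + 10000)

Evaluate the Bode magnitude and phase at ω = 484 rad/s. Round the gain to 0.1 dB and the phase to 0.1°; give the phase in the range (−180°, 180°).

-27.1 dB, -172.6°

At s = jω = j484:
quadratic: (j484)² + 60·j484 + 10000 = -224256 + j29040 → |·| ≈ 2.2613e+05, ∠ ≈ 172.62°
|L| = 10000 / 2.2613e+05 ≈ 0.044222
Gain = 20 log₁₀(0.044222) ≈ -27.09 dB
∠L = 0.00° − 172.62° = -172.62°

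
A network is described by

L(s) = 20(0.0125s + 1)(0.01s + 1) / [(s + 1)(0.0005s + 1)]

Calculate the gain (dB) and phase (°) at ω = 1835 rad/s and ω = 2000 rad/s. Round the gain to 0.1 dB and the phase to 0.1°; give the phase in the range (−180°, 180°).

ω = 1835: 10.6 dB, 41.9°; ω = 2000: 11.0 dB, 39.9°

At ω = 1835 rad/s:
zero (1 + j1835·0.0125) = 1 + j22.9375 → |·| ≈ 22.959, ∠ ≈ 87.50°
zero (1 + j1835·0.01) = 1 + j18.35 → |·| ≈ 18.377, ∠ ≈ 86.88°
pole (1 + j1835·1) = 1 + j1835 → |·| ≈ 1835, ∠ ≈ 89.97°
pole (1 + j1835·0.0005) = 1 + j0.9175 → |·| ≈ 1.3571, ∠ ≈ 42.54°
|L| = 20 · 22.959 · 18.377 / (1835 · 1.3571) ≈ 3.3885
Gain = 20 log₁₀(3.3885) ≈ 10.60 dB
∠L = (87.50° + 86.88°) − (89.97° + 42.54°) = 41.87°

At ω = 2000 rad/s:
zero (1 + j2000·0.0125) = 1 + j25 → |·| ≈ 25.02, ∠ ≈ 87.71°
zero (1 + j2000·0.01) = 1 + j20 → |·| ≈ 20.025, ∠ ≈ 87.14°
pole (1 + j2000·1) = 1 + j2000 → |·| ≈ 2000, ∠ ≈ 89.97°
pole (1 + j2000·0.0005) = 1 + j1 → |·| ≈ 1.4142, ∠ ≈ 45.00°
|L| = 20 · 25.02 · 20.025 / (2000 · 1.4142) ≈ 3.5428
Gain = 20 log₁₀(3.5428) ≈ 10.99 dB
∠L = (87.71° + 87.14°) − (89.97° + 45.00°) = 39.88°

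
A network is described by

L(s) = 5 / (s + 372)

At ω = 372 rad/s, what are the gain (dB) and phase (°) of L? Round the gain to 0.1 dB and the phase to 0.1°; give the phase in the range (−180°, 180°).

-40.4 dB, -45.0°

At s = jω = j372:
pole (s+372): 372 + j372 → |·| = √(372²+372²) = √276768 ≈ 526.09, ∠ = arctan(372/372) ≈ 45.00°
|L| = 5 / 526.09 ≈ 0.0095041
Gain = 20 log₁₀(0.0095041) ≈ -40.44 dB
∠L = 0.00° − 45.00° = -45.00°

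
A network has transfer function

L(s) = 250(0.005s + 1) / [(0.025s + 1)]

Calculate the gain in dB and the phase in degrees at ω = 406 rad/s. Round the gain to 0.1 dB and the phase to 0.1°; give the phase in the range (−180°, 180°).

At ω = 406 rad/s:
zero (1 + j406·0.005) = 1 + j2.03 → |·| ≈ 2.2629, ∠ ≈ 63.77°
pole (1 + j406·0.025) = 1 + j10.15 → |·| ≈ 10.199, ∠ ≈ 84.37°
|L| = 250 · 2.2629 / (10.199) ≈ 55.469
Gain = 20 log₁₀(55.469) ≈ 34.88 dB
∠L = (63.77°) − (84.37°) = -20.60°

34.9 dB, -20.6°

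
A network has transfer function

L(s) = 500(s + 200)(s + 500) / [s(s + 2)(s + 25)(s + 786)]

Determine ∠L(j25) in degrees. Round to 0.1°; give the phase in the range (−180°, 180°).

147.7°

At s = jω = j25:
zero (s+200): 200 + j25 → |·| = √(200²+25²) = √40625 ≈ 201.56, ∠ = arctan(25/200) ≈ 7.13°
zero (s+500): 500 + j25 → |·| = √(500²+25²) = √250625 ≈ 500.62, ∠ = arctan(25/500) ≈ 2.86°
pole (s+2): 2 + j25 → |·| = √(2²+25²) = √629 ≈ 25.08, ∠ = arctan(25/2) ≈ 85.43°
pole (s+25): 25 + j25 → |·| = √(25²+25²) = √1250 ≈ 35.355, ∠ = arctan(25/25) ≈ 45.00°
pole (s+786): 786 + j25 → |·| = √(786²+25²) = √618421 ≈ 786.4, ∠ = arctan(25/786) ≈ 1.82°
pole at origin: |s| = 25, ∠ = 90.00° (in denominator)
∠L = 9.99° − 222.25° = -212.26° ≡ 147.74° (principal value)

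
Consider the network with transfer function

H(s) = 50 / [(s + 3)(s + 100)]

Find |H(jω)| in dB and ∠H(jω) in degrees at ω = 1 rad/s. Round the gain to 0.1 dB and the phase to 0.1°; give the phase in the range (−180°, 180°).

At s = jω = j1:
pole (s+3): 3 + j1 → |·| = √(3²+1²) = √10 ≈ 3.1623, ∠ = arctan(1/3) ≈ 18.43°
pole (s+100): 100 + j1 → |·| = √(100²+1²) = √10001 ≈ 100, ∠ = arctan(1/100) ≈ 0.57°
|H| = 50 / 316.23 ≈ 0.15811
Gain = 20 log₁₀(0.15811) ≈ -16.02 dB
∠H = 0.00° − 19.00° = -19.00°

-16.0 dB, -19.0°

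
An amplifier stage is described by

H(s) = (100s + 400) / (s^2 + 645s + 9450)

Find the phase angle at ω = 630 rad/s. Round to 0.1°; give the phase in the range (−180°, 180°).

-44.0°

Substitute s = j630:
Numerator: 100(j630) + 400 = 400 + j63000
Denominator: (j630)^2 + 645(j630) + 9450 = -387450 + j406350
|N| = √(400² + 63000²) ≈ 63001, ∠N ≈ 89.64°
|D| = √(387450² + 406350²) ≈ 5.6146e+05, ∠D ≈ 133.64°
∠H = 89.64° − 133.64° = -44.00°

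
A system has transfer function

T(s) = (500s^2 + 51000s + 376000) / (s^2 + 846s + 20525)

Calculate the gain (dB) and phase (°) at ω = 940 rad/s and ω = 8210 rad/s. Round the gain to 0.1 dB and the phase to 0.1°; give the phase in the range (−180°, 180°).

Substitute s = j940:
Numerator: 500(j940)^2 + 51000(j940) + 376000 = -441424000 + j47940000
Denominator: (j940)^2 + 846(j940) + 20525 = -863075 + j795240
|N| = √(441424000² + 47940000²) ≈ 4.4402e+08, ∠N ≈ 173.80°
|D| = √(863075² + 795240²) ≈ 1.1736e+06, ∠D ≈ 137.34°
|T| = 4.4402e+08 / 1.1736e+06 ≈ 378.34
Gain = 20 log₁₀(378.34) ≈ 51.56 dB
∠T = 173.80° − 137.34° = 36.46°

Substitute s = j8210:
Numerator: 500(j8210)^2 + 51000(j8210) + 376000 = -33701674000 + j418710000
Denominator: (j8210)^2 + 846(j8210) + 20525 = -67383575 + j6945660
|N| = √(33701674000² + 418710000²) ≈ 3.3704e+10, ∠N ≈ 179.29°
|D| = √(67383575² + 6945660²) ≈ 6.7741e+07, ∠D ≈ 174.11°
|T| = 3.3704e+10 / 6.7741e+07 ≈ 497.54
Gain = 20 log₁₀(497.54) ≈ 53.94 dB
∠T = 179.29° − 174.11° = 5.18°

ω = 940: 51.6 dB, 36.5°; ω = 8210: 53.9 dB, 5.2°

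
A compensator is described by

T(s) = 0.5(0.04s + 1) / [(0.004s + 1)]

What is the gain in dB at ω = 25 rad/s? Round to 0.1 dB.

-3.1 dB

At ω = 25 rad/s:
zero (1 + j25·0.04) = 1 + j1 → |·| ≈ 1.4142, ∠ ≈ 45.00°
pole (1 + j25·0.004) = 1 + j0.1 → |·| ≈ 1.005, ∠ ≈ 5.71°
|T| = 0.5 · 1.4142 / (1.005) ≈ 0.70358
Gain = 20 log₁₀(0.70358) ≈ -3.05 dB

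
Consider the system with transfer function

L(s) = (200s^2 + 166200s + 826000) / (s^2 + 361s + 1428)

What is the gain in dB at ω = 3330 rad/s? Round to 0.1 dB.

Substitute s = j3330:
Numerator: 200(j3330)^2 + 166200(j3330) + 826000 = -2216954000 + j553446000
Denominator: (j3330)^2 + 361(j3330) + 1428 = -11087472 + j1202130
|N| = √(2216954000² + 553446000²) ≈ 2.285e+09, ∠N ≈ 165.98°
|D| = √(11087472² + 1202130²) ≈ 1.1152e+07, ∠D ≈ 173.81°
|L| = 2.285e+09 / 1.1152e+07 ≈ 204.9
Gain = 20 log₁₀(204.9) ≈ 46.23 dB

46.2 dB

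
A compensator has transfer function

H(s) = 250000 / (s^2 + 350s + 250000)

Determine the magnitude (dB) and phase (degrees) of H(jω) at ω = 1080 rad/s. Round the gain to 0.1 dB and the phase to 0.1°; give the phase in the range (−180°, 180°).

At s = jω = j1080:
quadratic: (j1080)² + 350·j1080 + 250000 = -916400 + j378000 → |·| ≈ 9.913e+05, ∠ ≈ 157.58°
|H| = 250000 / 9.913e+05 ≈ 0.25219
Gain = 20 log₁₀(0.25219) ≈ -11.97 dB
∠H = 0.00° − 157.58° = -157.58°

-12.0 dB, -157.6°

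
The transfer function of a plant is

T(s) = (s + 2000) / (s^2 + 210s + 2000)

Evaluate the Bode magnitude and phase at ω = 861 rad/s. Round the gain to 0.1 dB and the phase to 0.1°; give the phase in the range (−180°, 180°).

Substitute s = j861:
Numerator: (j861) + 2000 = 2000 + j861
Denominator: (j861)^2 + 210(j861) + 2000 = -739321 + j180810
|N| = √(2000² + 861²) ≈ 2177.5, ∠N ≈ 23.29°
|D| = √(739321² + 180810²) ≈ 7.6111e+05, ∠D ≈ 166.26°
|T| = 2177.5 / 7.6111e+05 ≈ 0.002861
Gain = 20 log₁₀(0.002861) ≈ -50.87 dB
∠T = 23.29° − 166.26° = -142.97°

-50.9 dB, -143.0°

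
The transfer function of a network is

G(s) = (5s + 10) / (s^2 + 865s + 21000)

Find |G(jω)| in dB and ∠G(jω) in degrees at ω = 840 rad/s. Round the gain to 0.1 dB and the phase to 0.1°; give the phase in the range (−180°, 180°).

-47.5 dB, -43.4°

Substitute s = j840:
Numerator: 5(j840) + 10 = 10 + j4200
Denominator: (j840)^2 + 865(j840) + 21000 = -684600 + j726600
|N| = √(10² + 4200²) ≈ 4200, ∠N ≈ 89.86°
|D| = √(684600² + 726600²) ≈ 9.9831e+05, ∠D ≈ 133.30°
|G| = 4200 / 9.9831e+05 ≈ 0.0042071
Gain = 20 log₁₀(0.0042071) ≈ -47.52 dB
∠G = 89.86° − 133.30° = -43.44°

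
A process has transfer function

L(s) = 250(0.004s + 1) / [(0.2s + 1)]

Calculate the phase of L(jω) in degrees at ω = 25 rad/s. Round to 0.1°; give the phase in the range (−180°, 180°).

At ω = 25 rad/s:
zero (1 + j25·0.004) = 1 + j0.1 → |·| ≈ 1.005, ∠ ≈ 5.71°
pole (1 + j25·0.2) = 1 + j5 → |·| ≈ 5.099, ∠ ≈ 78.69°
∠L = (5.71°) − (78.69°) = -72.98°

-73.0°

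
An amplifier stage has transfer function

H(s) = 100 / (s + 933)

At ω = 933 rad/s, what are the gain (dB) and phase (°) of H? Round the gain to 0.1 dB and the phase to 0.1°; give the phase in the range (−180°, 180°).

Substitute s = j933:
Numerator: 100 = 100 + j0
Denominator: (j933) + 933 = 933 + j933
|N| = √(100² + 0²) ≈ 100, ∠N ≈ 0.00°
|D| = √(933² + 933²) ≈ 1319.5, ∠D ≈ 45.00°
|H| = 100 / 1319.5 ≈ 0.075786
Gain = 20 log₁₀(0.075786) ≈ -22.41 dB
∠H = 0.00° − 45.00° = -45.00°

-22.4 dB, -45.0°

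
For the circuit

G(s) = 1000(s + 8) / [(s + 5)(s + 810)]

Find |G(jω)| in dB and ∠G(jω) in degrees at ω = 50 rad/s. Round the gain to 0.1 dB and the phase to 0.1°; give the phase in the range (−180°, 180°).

At s = jω = j50:
zero (s+8): 8 + j50 → |·| = √(8²+50²) = √2564 ≈ 50.636, ∠ = arctan(50/8) ≈ 80.91°
pole (s+5): 5 + j50 → |·| = √(5²+50²) = √2525 ≈ 50.249, ∠ = arctan(50/5) ≈ 84.29°
pole (s+810): 810 + j50 → |·| = √(810²+50²) = √658600 ≈ 811.54, ∠ = arctan(50/810) ≈ 3.53°
|G| = 1000 · 50.636 / 40779 ≈ 1.2417
Gain = 20 log₁₀(1.2417) ≈ 1.88 dB
∠G = 80.91° − 87.82° = -6.91°

1.9 dB, -6.9°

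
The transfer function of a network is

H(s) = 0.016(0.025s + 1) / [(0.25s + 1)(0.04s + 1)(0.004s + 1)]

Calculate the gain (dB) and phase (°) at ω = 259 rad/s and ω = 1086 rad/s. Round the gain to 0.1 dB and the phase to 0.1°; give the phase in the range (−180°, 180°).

ω = 259: -79.3 dB, -138.4°; ω = 1086: -101.7 dB, -167.6°

At ω = 259 rad/s:
zero (1 + j259·0.025) = 1 + j6.475 → |·| ≈ 6.5518, ∠ ≈ 81.22°
pole (1 + j259·0.25) = 1 + j64.75 → |·| ≈ 64.758, ∠ ≈ 89.12°
pole (1 + j259·0.04) = 1 + j10.36 → |·| ≈ 10.408, ∠ ≈ 84.49°
pole (1 + j259·0.004) = 1 + j1.036 → |·| ≈ 1.4399, ∠ ≈ 46.01°
|H| = 0.016 · 6.5518 / (64.758 · 10.408 · 1.4399) ≈ 0.00010802
Gain = 20 log₁₀(0.00010802) ≈ -79.33 dB
∠H = (81.22°) − (89.12° + 84.49° + 46.01°) = -138.40°

At ω = 1086 rad/s:
zero (1 + j1086·0.025) = 1 + j27.15 → |·| ≈ 27.168, ∠ ≈ 87.89°
pole (1 + j1086·0.25) = 1 + j271.5 → |·| ≈ 271.5, ∠ ≈ 89.79°
pole (1 + j1086·0.04) = 1 + j43.44 → |·| ≈ 43.452, ∠ ≈ 88.68°
pole (1 + j1086·0.004) = 1 + j4.344 → |·| ≈ 4.4576, ∠ ≈ 77.04°
|H| = 0.016 · 27.168 / (271.5 · 43.452 · 4.4576) ≈ 8.266e-06
Gain = 20 log₁₀(8.266e-06) ≈ -101.65 dB
∠H = (87.89°) − (89.79° + 88.68° + 77.04°) = -167.62°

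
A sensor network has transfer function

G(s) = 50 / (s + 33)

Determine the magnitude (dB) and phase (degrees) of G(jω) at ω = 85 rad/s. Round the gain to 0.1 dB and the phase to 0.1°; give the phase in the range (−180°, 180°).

At s = jω = j85:
pole (s+33): 33 + j85 → |·| = √(33²+85²) = √8314 ≈ 91.181, ∠ = arctan(85/33) ≈ 68.78°
|G| = 50 / 91.181 ≈ 0.54836
Gain = 20 log₁₀(0.54836) ≈ -5.22 dB
∠G = 0.00° − 68.78° = -68.78°

-5.2 dB, -68.8°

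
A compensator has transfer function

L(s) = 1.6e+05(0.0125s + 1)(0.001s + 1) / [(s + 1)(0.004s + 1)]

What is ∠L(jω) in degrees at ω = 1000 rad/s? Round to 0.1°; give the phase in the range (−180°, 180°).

-35.5°

At ω = 1000 rad/s:
zero (1 + j1000·0.0125) = 1 + j12.5 → |·| ≈ 12.54, ∠ ≈ 85.43°
zero (1 + j1000·0.001) = 1 + j1 → |·| ≈ 1.4142, ∠ ≈ 45.00°
pole (1 + j1000·1) = 1 + j1000 → |·| ≈ 1000, ∠ ≈ 89.94°
pole (1 + j1000·0.004) = 1 + j4 → |·| ≈ 4.1231, ∠ ≈ 75.96°
∠L = (85.43° + 45.00°) − (89.94° + 75.96°) = -35.47°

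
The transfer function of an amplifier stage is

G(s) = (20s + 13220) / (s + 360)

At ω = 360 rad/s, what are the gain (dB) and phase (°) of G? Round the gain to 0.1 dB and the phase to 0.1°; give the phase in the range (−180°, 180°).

Substitute s = j360:
Numerator: 20(j360) + 13220 = 13220 + j7200
Denominator: (j360) + 360 = 360 + j360
|N| = √(13220² + 7200²) ≈ 15054, ∠N ≈ 28.57°
|D| = √(360² + 360²) ≈ 509.12, ∠D ≈ 45.00°
|G| = 15054 / 509.12 ≈ 29.569
Gain = 20 log₁₀(29.569) ≈ 29.42 dB
∠G = 28.57° − 45.00° = -16.43°

29.4 dB, -16.4°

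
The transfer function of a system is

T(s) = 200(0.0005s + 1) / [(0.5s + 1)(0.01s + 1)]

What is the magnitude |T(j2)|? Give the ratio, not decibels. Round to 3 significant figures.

At ω = 2 rad/s:
zero (1 + j2·0.0005) = 1 + j0.001 → |·| ≈ 1, ∠ ≈ 0.06°
pole (1 + j2·0.5) = 1 + j1 → |·| ≈ 1.4142, ∠ ≈ 45.00°
pole (1 + j2·0.01) = 1 + j0.02 → |·| ≈ 1.0002, ∠ ≈ 1.15°
|T| = 200 · 1 / (1.4142 · 1.0002) ≈ 141.39

141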